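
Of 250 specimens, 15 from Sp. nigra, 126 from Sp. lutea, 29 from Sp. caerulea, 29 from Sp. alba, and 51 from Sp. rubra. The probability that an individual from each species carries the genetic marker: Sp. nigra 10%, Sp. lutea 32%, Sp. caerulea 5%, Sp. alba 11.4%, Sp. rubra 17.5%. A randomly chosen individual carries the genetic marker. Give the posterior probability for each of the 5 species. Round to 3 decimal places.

Prior × likelihood for each hypothesis:
  Sp. nigra: 0.06 × 0.1 = 0.006
  Sp. lutea: 0.504 × 0.32 = 0.16128
  Sp. caerulea: 0.116 × 0.05 = 0.0058
  Sp. alba: 0.116 × 0.114 = 0.013224
  Sp. rubra: 0.204 × 0.175 = 0.0357
Sum = 0.222004.
P(Sp. nigra | marker) = 0.006/0.222004 ≈ 0.027
P(Sp. lutea | marker) = 0.16128/0.222004 ≈ 0.726
P(Sp. caerulea | marker) = 0.0058/0.222004 ≈ 0.026
P(Sp. alba | marker) = 0.013224/0.222004 ≈ 0.060
P(Sp. rubra | marker) = 0.0357/0.222004 ≈ 0.161
(Check: 0.027+0.726+0.026+0.060+0.161 = 1.000.)

Sp. nigra 0.027, Sp. lutea 0.726, Sp. caerulea 0.026, Sp. alba 0.060, Sp. rubra 0.161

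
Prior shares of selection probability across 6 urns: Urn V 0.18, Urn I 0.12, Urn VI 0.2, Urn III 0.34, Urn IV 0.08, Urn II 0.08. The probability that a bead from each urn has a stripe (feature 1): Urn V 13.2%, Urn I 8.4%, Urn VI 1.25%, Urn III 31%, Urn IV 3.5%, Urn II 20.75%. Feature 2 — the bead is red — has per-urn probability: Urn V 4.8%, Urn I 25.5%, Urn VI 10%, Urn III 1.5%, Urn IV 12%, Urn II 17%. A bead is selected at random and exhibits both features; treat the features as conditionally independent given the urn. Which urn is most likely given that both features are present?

Urn II

By Bayes' rule, posterior ∝ prior × likelihood:
  Urn V: 0.18 × 0.132 × 0.048 = 0.00114048
  Urn I: 0.12 × 0.084 × 0.255 = 0.0025704
  Urn VI: 0.2 × 0.0125 × 0.1 = 0.00025
  Urn III: 0.34 × 0.31 × 0.015 = 0.001581
  Urn IV: 0.08 × 0.035 × 0.12 = 0.000336
  Urn II: 0.08 × 0.2075 × 0.17 = 0.002822
Sum = 0.00869988.
Largest term belongs to Urn II, so Urn II is most probable.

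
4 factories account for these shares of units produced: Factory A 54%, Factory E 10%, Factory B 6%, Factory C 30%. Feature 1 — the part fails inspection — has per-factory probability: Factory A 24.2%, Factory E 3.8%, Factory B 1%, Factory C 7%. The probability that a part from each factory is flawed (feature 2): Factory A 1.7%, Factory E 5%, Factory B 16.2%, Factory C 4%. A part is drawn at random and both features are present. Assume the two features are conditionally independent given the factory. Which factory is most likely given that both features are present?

Factory A

By Bayes' rule, posterior ∝ prior × likelihood:
  Factory A: 0.54 × 0.242 × 0.017 = 0.00222156
  Factory E: 0.1 × 0.038 × 0.05 = 0.00019
  Factory B: 0.06 × 0.01 × 0.162 = 0.0000972
  Factory C: 0.3 × 0.07 × 0.04 = 0.00084
Sum = 0.00334876.
Largest term belongs to Factory A, so Factory A is most probable.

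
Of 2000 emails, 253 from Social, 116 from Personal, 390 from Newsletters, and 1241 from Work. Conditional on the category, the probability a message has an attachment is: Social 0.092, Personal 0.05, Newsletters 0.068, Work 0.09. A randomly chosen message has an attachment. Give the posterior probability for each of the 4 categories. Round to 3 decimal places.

Unnormalized posteriors (prior × likelihood):
  Social: 0.1265 × 0.092 = 0.011638
  Personal: 0.058 × 0.05 = 0.0029
  Newsletters: 0.195 × 0.068 = 0.01326
  Work: 0.6205 × 0.09 = 0.055845
Normalizing constant = 0.083643.
P(Social | attachment) = 0.011638/0.083643 ≈ 0.139
P(Personal | attachment) = 0.0029/0.083643 ≈ 0.035
P(Newsletters | attachment) = 0.01326/0.083643 ≈ 0.159
P(Work | attachment) = 0.055845/0.083643 ≈ 0.668

Social 0.139, Personal 0.035, Newsletters 0.159, Work 0.668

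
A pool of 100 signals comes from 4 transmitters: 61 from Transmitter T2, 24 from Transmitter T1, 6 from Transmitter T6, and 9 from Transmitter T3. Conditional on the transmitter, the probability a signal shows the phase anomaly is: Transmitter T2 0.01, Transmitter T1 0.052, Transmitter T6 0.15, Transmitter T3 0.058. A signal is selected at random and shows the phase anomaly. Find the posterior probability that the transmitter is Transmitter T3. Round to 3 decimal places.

Compute prior × likelihood for every hypothesis:
  Transmitter T2: 0.61 × 0.01 = 0.0061
  Transmitter T1: 0.24 × 0.052 = 0.01248
  Transmitter T6: 0.06 × 0.15 = 0.009
  Transmitter T3: 0.09 × 0.058 = 0.00522
Normalizing constant = 0.0328.
P(Transmitter T3 | evidence) = 0.00522 / 0.0328 ≈ 0.159.

0.159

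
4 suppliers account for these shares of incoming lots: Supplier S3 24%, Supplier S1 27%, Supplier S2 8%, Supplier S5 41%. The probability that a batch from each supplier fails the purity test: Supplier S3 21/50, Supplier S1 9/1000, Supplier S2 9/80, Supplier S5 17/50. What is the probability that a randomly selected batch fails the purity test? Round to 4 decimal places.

0.2516

Unnormalized posteriors (prior × likelihood):
  Supplier S3: 0.24 × 0.42 = 0.1008
  Supplier S1: 0.27 × 0.009 = 0.00243
  Supplier S2: 0.08 × 0.1125 = 0.009
  Supplier S5: 0.41 × 0.34 = 0.1394
P(off-spec) = 0.1008 + 0.00243 + 0.009 + 0.1394 = 0.25163 → 0.2516.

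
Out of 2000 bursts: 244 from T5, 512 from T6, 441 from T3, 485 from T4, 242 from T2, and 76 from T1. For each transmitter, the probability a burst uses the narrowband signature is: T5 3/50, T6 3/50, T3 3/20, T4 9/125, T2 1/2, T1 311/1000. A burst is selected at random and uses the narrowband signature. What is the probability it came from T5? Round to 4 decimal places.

By Bayes' rule, posterior ∝ prior × likelihood:
  T5: 0.122 × 0.06 = 0.00732
  T6: 0.256 × 0.06 = 0.01536
  T3: 0.2205 × 0.15 = 0.033075
  T4: 0.2425 × 0.072 = 0.01746
  T2: 0.121 × 0.5 = 0.0605
  T1: 0.038 × 0.311 = 0.011818
Sum = 0.145533.
P(T5 | evidence) = 0.00732 / 0.145533 ≈ 0.0503.

0.0503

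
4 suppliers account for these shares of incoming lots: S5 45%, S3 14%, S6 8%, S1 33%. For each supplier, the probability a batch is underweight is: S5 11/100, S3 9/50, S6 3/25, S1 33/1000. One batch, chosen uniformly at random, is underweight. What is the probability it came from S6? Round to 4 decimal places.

Unnormalized posteriors (prior × likelihood):
  S5: 0.45 × 0.11 = 0.0495
  S3: 0.14 × 0.18 = 0.0252
  S6: 0.08 × 0.12 = 0.0096
  S1: 0.33 × 0.033 = 0.01089
Total = 0.09519.
P(S6 | evidence) = 0.0096 / 0.09519 ≈ 0.1009.

0.1009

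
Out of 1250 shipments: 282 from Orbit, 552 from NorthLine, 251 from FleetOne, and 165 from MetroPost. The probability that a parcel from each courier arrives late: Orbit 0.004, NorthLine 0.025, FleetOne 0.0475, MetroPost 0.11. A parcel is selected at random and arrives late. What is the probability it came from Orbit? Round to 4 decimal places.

Compute prior × likelihood for every hypothesis:
  Orbit: 0.2256 × 0.004 = 0.0009024
  NorthLine: 0.4416 × 0.025 = 0.01104
  FleetOne: 0.2008 × 0.0475 = 0.009538
  MetroPost: 0.132 × 0.11 = 0.01452
Sum = 0.0360004.
P(Orbit | evidence) = 0.0009024 / 0.0360004 ≈ 0.0251.

0.0251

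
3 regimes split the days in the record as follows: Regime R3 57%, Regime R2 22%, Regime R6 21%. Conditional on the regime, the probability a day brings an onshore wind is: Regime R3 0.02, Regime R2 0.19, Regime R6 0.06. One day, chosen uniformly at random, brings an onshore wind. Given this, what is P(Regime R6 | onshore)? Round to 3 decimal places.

Prior × likelihood for each hypothesis:
  Regime R3: 0.57 × 0.02 = 0.0114
  Regime R2: 0.22 × 0.19 = 0.0418
  Regime R6: 0.21 × 0.06 = 0.0126
Normalizing constant = 0.0658.
P(Regime R6 | evidence) = 0.0126 / 0.0658 ≈ 0.191.

0.191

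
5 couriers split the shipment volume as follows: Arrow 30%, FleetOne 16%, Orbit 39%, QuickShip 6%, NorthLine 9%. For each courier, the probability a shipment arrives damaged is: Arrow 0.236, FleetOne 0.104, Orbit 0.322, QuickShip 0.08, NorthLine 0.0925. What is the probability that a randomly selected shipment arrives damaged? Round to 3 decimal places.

By Bayes' rule, posterior ∝ prior × likelihood:
  Arrow: 0.3 × 0.236 = 0.0708
  FleetOne: 0.16 × 0.104 = 0.01664
  Orbit: 0.39 × 0.322 = 0.12558
  QuickShip: 0.06 × 0.08 = 0.0048
  NorthLine: 0.09 × 0.0925 = 0.008325
P(damaged) = 0.0708 + 0.01664 + 0.12558 + 0.0048 + 0.008325 = 0.226145 → 0.226.

0.226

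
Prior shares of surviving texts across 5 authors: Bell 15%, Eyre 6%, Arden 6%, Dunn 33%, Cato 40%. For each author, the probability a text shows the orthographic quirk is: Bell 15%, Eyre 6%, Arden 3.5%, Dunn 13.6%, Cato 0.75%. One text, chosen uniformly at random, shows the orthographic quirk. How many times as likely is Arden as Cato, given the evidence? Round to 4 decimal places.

Compute prior × likelihood for every hypothesis:
  Bell: 0.15 × 0.15 = 0.0225
  Eyre: 0.06 × 0.06 = 0.0036
  Arden: 0.06 × 0.035 = 0.0021
  Dunn: 0.33 × 0.136 = 0.04488
  Cato: 0.4 × 0.0075 = 0.003
Sum = 0.07608.
The ratio is 0.0021 / 0.003 (the normalizer cancels) = 0.7000.

0.7000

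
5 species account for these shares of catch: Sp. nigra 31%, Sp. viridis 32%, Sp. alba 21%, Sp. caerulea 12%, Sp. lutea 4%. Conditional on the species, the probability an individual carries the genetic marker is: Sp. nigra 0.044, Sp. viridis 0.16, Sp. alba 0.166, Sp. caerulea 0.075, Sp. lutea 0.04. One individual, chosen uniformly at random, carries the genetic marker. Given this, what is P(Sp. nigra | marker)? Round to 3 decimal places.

0.124

Prior × likelihood for each hypothesis:
  Sp. nigra: 0.31 × 0.044 = 0.01364
  Sp. viridis: 0.32 × 0.16 = 0.0512
  Sp. alba: 0.21 × 0.166 = 0.03486
  Sp. caerulea: 0.12 × 0.075 = 0.009
  Sp. lutea: 0.04 × 0.04 = 0.0016
Normalizing constant = 0.1103.
P(Sp. nigra | evidence) = 0.01364 / 0.1103 ≈ 0.124.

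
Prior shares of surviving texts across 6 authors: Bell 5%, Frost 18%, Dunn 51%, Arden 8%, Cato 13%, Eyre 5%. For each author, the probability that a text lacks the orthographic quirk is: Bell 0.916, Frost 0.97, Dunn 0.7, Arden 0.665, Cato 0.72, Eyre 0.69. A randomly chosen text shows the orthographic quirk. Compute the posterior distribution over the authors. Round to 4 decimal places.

Taking complements, P(quirk | each) = Bell 0.084, Frost 0.03, Dunn 0.3, Arden 0.335, Cato 0.28, Eyre 0.31.
Prior × likelihood for each hypothesis:
  Bell: 0.05 × 0.084 = 0.0042
  Frost: 0.18 × 0.03 = 0.0054
  Dunn: 0.51 × 0.3 = 0.153
  Arden: 0.08 × 0.335 = 0.0268
  Cato: 0.13 × 0.28 = 0.0364
  Eyre: 0.05 × 0.31 = 0.0155
Total = 0.2413.
P(Bell | quirk) = 0.0042/0.2413 ≈ 0.0174
P(Frost | quirk) = 0.0054/0.2413 ≈ 0.0224
P(Dunn | quirk) = 0.153/0.2413 ≈ 0.6341
P(Arden | quirk) = 0.0268/0.2413 ≈ 0.1111
P(Cato | quirk) = 0.0364/0.2413 ≈ 0.1508
P(Eyre | quirk) = 0.0155/0.2413 ≈ 0.0642

Bell 0.0174, Frost 0.0224, Dunn 0.6341, Arden 0.1111, Cato 0.1508, Eyre 0.0642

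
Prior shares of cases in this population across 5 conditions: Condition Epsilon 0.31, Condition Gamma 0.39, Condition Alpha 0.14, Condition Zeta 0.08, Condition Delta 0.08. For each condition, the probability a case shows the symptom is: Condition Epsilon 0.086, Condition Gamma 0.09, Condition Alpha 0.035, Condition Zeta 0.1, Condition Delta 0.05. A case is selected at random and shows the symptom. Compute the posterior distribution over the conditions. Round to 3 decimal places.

Prior × likelihood for each hypothesis:
  Condition Epsilon: 0.31 × 0.086 = 0.02666
  Condition Gamma: 0.39 × 0.09 = 0.0351
  Condition Alpha: 0.14 × 0.035 = 0.0049
  Condition Zeta: 0.08 × 0.1 = 0.008
  Condition Delta: 0.08 × 0.05 = 0.004
Normalizing constant = 0.07866.
P(Condition Epsilon | symptomatic) = 0.02666/0.07866 ≈ 0.339
P(Condition Gamma | symptomatic) = 0.0351/0.07866 ≈ 0.446
P(Condition Alpha | symptomatic) = 0.0049/0.07866 ≈ 0.062
P(Condition Zeta | symptomatic) = 0.008/0.07866 ≈ 0.102
P(Condition Delta | symptomatic) = 0.004/0.07866 ≈ 0.051

Condition Epsilon 0.339, Condition Gamma 0.446, Condition Alpha 0.062, Condition Zeta 0.102, Condition Delta 0.051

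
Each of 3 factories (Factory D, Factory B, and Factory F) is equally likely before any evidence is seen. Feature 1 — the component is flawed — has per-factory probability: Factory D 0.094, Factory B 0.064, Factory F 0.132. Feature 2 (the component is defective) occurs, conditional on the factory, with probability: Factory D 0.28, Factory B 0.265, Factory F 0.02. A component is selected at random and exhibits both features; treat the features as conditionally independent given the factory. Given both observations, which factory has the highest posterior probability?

With a uniform prior (1/3 each), posterior ∝ likelihood:
  Factory D: 0.094 × 0.28 = 0.02632
  Factory B: 0.064 × 0.265 = 0.01696
  Factory F: 0.132 × 0.02 = 0.00264
Total = 0.04592.
Largest term belongs to Factory D, so Factory D is most probable.

Factory D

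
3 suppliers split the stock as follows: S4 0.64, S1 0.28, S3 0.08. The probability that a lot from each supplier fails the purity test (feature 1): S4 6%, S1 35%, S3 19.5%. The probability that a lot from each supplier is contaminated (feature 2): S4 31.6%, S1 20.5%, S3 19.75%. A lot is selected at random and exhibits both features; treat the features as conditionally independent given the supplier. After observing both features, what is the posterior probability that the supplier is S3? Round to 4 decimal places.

0.0873

Prior × likelihood for each hypothesis:
  S4: 0.64 × 0.06 × 0.316 = 0.0121344
  S1: 0.28 × 0.35 × 0.205 = 0.02009
  S3: 0.08 × 0.195 × 0.1975 = 0.003081
Sum = 0.0353054.
P(S3 | evidence) = 0.003081 / 0.0353054 ≈ 0.0873.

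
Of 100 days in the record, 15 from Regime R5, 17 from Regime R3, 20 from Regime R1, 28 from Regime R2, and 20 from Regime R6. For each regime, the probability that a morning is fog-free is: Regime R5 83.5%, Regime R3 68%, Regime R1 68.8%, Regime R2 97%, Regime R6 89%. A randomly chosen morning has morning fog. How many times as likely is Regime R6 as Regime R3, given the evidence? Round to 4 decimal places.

0.4044

Taking complements, P(fog | each) = Regime R5 0.165, Regime R3 0.32, Regime R1 0.312, Regime R2 0.03, Regime R6 0.11.
Unnormalized posteriors (prior × likelihood):
  Regime R5: 0.15 × 0.165 = 0.02475
  Regime R3: 0.17 × 0.32 = 0.0544
  Regime R1: 0.2 × 0.312 = 0.0624
  Regime R2: 0.28 × 0.03 = 0.0084
  Regime R6: 0.2 × 0.11 = 0.022
Normalizing constant = 0.17195.
The ratio is 0.022 / 0.0544 (the normalizer cancels) = 0.4044.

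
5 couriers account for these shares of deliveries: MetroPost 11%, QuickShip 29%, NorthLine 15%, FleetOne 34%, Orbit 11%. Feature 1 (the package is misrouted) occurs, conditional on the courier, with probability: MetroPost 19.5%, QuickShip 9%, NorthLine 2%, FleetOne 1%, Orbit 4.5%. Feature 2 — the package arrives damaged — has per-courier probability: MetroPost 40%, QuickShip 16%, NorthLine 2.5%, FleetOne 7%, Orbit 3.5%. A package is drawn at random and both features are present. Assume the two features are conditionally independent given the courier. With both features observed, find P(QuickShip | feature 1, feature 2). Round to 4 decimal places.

By Bayes' rule, posterior ∝ prior × likelihood:
  MetroPost: 0.11 × 0.195 × 0.4 = 0.00858
  QuickShip: 0.29 × 0.09 × 0.16 = 0.004176
  NorthLine: 0.15 × 0.02 × 0.025 = 0.000075
  FleetOne: 0.34 × 0.01 × 0.07 = 0.000238
  Orbit: 0.11 × 0.045 × 0.035 = 0.00017325
Normalizing constant = 0.01324225.
P(QuickShip | evidence) = 0.004176 / 0.01324225 ≈ 0.3154.

0.3154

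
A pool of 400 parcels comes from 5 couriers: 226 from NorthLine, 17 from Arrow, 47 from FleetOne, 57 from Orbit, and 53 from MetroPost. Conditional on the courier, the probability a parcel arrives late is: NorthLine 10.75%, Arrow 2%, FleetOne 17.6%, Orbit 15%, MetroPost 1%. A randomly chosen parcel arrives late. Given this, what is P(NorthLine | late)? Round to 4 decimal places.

0.5786

By Bayes' rule, posterior ∝ prior × likelihood:
  NorthLine: 0.565 × 0.1075 = 0.0607375
  Arrow: 0.0425 × 0.02 = 0.00085
  FleetOne: 0.1175 × 0.176 = 0.02068
  Orbit: 0.1425 × 0.15 = 0.021375
  MetroPost: 0.1325 × 0.01 = 0.001325
Normalizing constant = 0.1049675.
P(NorthLine | evidence) = 0.0607375 / 0.1049675 ≈ 0.5786.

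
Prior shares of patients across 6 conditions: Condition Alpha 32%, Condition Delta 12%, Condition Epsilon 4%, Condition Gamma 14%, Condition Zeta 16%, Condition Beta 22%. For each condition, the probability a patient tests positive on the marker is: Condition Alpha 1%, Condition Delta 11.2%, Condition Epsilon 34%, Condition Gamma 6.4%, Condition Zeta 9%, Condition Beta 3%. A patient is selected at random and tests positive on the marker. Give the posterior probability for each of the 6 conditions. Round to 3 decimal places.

Condition Alpha 0.053, Condition Delta 0.223, Condition Epsilon 0.226, Condition Gamma 0.149, Condition Zeta 0.239, Condition Beta 0.110

Prior × likelihood for each hypothesis:
  Condition Alpha: 0.32 × 0.01 = 0.0032
  Condition Delta: 0.12 × 0.112 = 0.01344
  Condition Epsilon: 0.04 × 0.34 = 0.0136
  Condition Gamma: 0.14 × 0.064 = 0.00896
  Condition Zeta: 0.16 × 0.09 = 0.0144
  Condition Beta: 0.22 × 0.03 = 0.0066
Sum = 0.0602.
P(Condition Alpha | marker-positive) = 0.0032/0.0602 ≈ 0.053
P(Condition Delta | marker-positive) = 0.01344/0.0602 ≈ 0.223
P(Condition Epsilon | marker-positive) = 0.0136/0.0602 ≈ 0.226
P(Condition Gamma | marker-positive) = 0.00896/0.0602 ≈ 0.149
P(Condition Zeta | marker-positive) = 0.0144/0.0602 ≈ 0.239
P(Condition Beta | marker-positive) = 0.0066/0.0602 ≈ 0.110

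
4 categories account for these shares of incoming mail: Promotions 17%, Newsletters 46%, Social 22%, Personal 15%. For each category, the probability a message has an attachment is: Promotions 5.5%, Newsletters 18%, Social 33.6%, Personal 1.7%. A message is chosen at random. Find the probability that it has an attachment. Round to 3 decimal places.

Compute prior × likelihood for every hypothesis:
  Promotions: 0.17 × 0.055 = 0.00935
  Newsletters: 0.46 × 0.18 = 0.0828
  Social: 0.22 × 0.336 = 0.07392
  Personal: 0.15 × 0.017 = 0.00255
P(attachment) = 0.00935 + 0.0828 + 0.07392 + 0.00255 = 0.16862 → 0.169.

0.169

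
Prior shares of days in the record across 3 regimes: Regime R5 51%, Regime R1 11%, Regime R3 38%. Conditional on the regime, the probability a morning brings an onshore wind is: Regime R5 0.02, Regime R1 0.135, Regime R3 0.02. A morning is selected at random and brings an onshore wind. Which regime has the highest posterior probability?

Unnormalized posteriors (prior × likelihood):
  Regime R5: 0.51 × 0.02 = 0.0102
  Regime R1: 0.11 × 0.135 = 0.01485
  Regime R3: 0.38 × 0.02 = 0.0076
Sum = 0.03265.
Largest term belongs to Regime R1, so Regime R1 is most probable.

Regime R1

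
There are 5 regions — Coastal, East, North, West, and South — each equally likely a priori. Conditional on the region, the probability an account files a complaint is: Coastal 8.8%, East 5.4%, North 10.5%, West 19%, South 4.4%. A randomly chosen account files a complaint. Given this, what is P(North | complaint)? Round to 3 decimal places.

Since the prior is uniform, the posterior is proportional to the likelihood:
  Coastal: 0.088
  East: 0.054
  North: 0.105
  West: 0.19
  South: 0.044
Total = 0.481.
P(North | evidence) = 0.105 / 0.481 ≈ 0.218.

0.218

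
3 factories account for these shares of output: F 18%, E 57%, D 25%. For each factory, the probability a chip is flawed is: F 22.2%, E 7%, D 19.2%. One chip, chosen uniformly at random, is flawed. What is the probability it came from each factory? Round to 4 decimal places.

F 0.3125, E 0.3121, D 0.3754

Unnormalized posteriors (prior × likelihood):
  F: 0.18 × 0.222 = 0.03996
  E: 0.57 × 0.07 = 0.0399
  D: 0.25 × 0.192 = 0.048
Total = 0.12786.
P(F | flawed) = 0.03996/0.12786 ≈ 0.3125
P(E | flawed) = 0.0399/0.12786 ≈ 0.3121
P(D | flawed) = 0.048/0.12786 ≈ 0.3754
(Check: 0.3125+0.3121+0.3754 = 1.0000.)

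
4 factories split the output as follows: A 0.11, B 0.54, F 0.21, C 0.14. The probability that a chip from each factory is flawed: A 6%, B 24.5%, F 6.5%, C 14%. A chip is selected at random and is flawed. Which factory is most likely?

Prior × likelihood for each hypothesis:
  A: 0.11 × 0.06 = 0.0066
  B: 0.54 × 0.245 = 0.1323
  F: 0.21 × 0.065 = 0.01365
  C: 0.14 × 0.14 = 0.0196
Normalizing constant = 0.17215.
Largest term belongs to B, so B is most probable.

B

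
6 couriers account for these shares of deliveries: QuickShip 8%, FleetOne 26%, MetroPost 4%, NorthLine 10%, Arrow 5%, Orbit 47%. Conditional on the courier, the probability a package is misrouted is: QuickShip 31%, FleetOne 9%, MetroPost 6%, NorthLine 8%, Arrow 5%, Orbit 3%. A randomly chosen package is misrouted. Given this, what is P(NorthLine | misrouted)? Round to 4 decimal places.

Prior × likelihood for each hypothesis:
  QuickShip: 0.08 × 0.31 = 0.0248
  FleetOne: 0.26 × 0.09 = 0.0234
  MetroPost: 0.04 × 0.06 = 0.0024
  NorthLine: 0.1 × 0.08 = 0.008
  Arrow: 0.05 × 0.05 = 0.0025
  Orbit: 0.47 × 0.03 = 0.0141
Sum = 0.0752.
P(NorthLine | evidence) = 0.008 / 0.0752 ≈ 0.1064.

0.1064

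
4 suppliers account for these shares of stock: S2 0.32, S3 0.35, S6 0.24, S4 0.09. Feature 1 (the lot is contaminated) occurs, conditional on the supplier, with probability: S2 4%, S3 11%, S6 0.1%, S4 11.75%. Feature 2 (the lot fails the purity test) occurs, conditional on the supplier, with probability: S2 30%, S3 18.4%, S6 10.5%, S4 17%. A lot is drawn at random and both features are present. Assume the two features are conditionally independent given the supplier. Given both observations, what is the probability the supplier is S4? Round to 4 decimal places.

0.1410

Unnormalized posteriors (prior × likelihood):
  S2: 0.32 × 0.04 × 0.3 = 0.00384
  S3: 0.35 × 0.11 × 0.184 = 0.007084
  S6: 0.24 × 0.001 × 0.105 = 0.0000252
  S4: 0.09 × 0.1175 × 0.17 = 0.00179775
Sum = 0.01274695.
P(S4 | evidence) = 0.00179775 / 0.01274695 ≈ 0.1410.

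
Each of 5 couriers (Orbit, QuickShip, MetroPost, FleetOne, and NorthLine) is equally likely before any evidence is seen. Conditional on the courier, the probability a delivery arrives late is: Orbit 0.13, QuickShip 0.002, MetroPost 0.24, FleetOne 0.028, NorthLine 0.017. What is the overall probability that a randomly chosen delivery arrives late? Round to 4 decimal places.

With a uniform prior (1/5 each), posterior ∝ likelihood:
  Orbit: 0.13
  QuickShip: 0.002
  MetroPost: 0.24
  FleetOne: 0.028
  NorthLine: 0.017
P(late) = (1/5) × (0.13 + 0.002 + 0.24 + 0.028 + 0.017) = 0.417/5 ≈ 0.0834.

0.0834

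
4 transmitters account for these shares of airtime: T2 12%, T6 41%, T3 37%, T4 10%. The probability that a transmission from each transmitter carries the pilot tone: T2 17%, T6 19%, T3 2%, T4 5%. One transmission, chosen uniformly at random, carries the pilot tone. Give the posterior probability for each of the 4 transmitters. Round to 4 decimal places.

T2 0.1843, T6 0.7037, T3 0.0668, T4 0.0452

Unnormalized posteriors (prior × likelihood):
  T2: 0.12 × 0.17 = 0.0204
  T6: 0.41 × 0.19 = 0.0779
  T3: 0.37 × 0.02 = 0.0074
  T4: 0.1 × 0.05 = 0.005
Total = 0.1107.
P(T2 | pilot) = 0.0204/0.1107 ≈ 0.1843
P(T6 | pilot) = 0.0779/0.1107 ≈ 0.7037
P(T3 | pilot) = 0.0074/0.1107 ≈ 0.0668
P(T4 | pilot) = 0.005/0.1107 ≈ 0.0452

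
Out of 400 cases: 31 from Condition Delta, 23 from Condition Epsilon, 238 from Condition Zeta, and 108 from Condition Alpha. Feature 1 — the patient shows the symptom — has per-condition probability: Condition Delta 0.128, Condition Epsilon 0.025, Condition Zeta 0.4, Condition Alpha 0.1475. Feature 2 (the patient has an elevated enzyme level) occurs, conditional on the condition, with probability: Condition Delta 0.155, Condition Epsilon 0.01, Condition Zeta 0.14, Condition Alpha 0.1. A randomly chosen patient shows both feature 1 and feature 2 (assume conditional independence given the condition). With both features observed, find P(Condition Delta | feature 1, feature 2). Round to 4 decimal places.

Unnormalized posteriors (prior × likelihood):
  Condition Delta: 0.0775 × 0.128 × 0.155 = 0.0015376
  Condition Epsilon: 0.0575 × 0.025 × 0.01 = 0.000014375
  Condition Zeta: 0.595 × 0.4 × 0.14 = 0.03332
  Condition Alpha: 0.27 × 0.1475 × 0.1 = 0.0039825
Total = 0.038854475.
P(Condition Delta | evidence) = 0.0015376 / 0.038854475 ≈ 0.0396.

0.0396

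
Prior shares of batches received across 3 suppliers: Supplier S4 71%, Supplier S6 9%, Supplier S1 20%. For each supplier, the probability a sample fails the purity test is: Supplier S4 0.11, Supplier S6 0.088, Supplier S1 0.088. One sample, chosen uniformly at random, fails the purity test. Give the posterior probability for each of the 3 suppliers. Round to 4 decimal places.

Prior × likelihood for each hypothesis:
  Supplier S4: 0.71 × 0.11 = 0.0781
  Supplier S6: 0.09 × 0.088 = 0.00792
  Supplier S1: 0.2 × 0.088 = 0.0176
Total = 0.10362.
P(Supplier S4 | off-spec) = 0.0781/0.10362 ≈ 0.7537
P(Supplier S6 | off-spec) = 0.00792/0.10362 ≈ 0.0764
P(Supplier S1 | off-spec) = 0.0176/0.10362 ≈ 0.1699

Supplier S4 0.7537, Supplier S6 0.0764, Supplier S1 0.1699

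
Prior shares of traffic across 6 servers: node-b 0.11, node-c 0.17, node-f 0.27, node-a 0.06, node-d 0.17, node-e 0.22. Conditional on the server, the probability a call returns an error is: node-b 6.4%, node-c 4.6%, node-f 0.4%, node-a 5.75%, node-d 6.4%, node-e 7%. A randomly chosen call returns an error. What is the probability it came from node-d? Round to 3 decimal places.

Compute prior × likelihood for every hypothesis:
  node-b: 0.11 × 0.064 = 0.00704
  node-c: 0.17 × 0.046 = 0.00782
  node-f: 0.27 × 0.004 = 0.00108
  node-a: 0.06 × 0.0575 = 0.00345
  node-d: 0.17 × 0.064 = 0.01088
  node-e: 0.22 × 0.07 = 0.0154
Normalizing constant = 0.04567.
P(node-d | evidence) = 0.01088 / 0.04567 ≈ 0.238.

0.238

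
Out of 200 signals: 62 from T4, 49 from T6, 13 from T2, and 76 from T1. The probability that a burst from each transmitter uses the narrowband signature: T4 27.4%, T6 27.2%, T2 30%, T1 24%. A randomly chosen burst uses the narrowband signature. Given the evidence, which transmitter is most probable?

By Bayes' rule, posterior ∝ prior × likelihood:
  T4: 0.31 × 0.274 = 0.08494
  T6: 0.245 × 0.272 = 0.06664
  T2: 0.065 × 0.3 = 0.0195
  T1: 0.38 × 0.24 = 0.0912
Normalizing constant = 0.26228.
Largest term belongs to T1, so T1 is most probable.

T1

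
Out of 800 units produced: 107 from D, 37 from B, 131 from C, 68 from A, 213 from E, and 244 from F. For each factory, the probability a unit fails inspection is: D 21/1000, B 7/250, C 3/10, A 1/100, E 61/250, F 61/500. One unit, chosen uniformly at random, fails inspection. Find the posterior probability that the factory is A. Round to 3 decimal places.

0.005

Prior × likelihood for each hypothesis:
  D: 0.13375 × 0.021 = 0.00280875
  B: 0.04625 × 0.028 = 0.001295
  C: 0.16375 × 0.3 = 0.049125
  A: 0.085 × 0.01 = 0.00085
  E: 0.26625 × 0.244 = 0.064965
  F: 0.305 × 0.122 = 0.03721
Sum = 0.15625375.
P(A | evidence) = 0.00085 / 0.15625375 ≈ 0.005.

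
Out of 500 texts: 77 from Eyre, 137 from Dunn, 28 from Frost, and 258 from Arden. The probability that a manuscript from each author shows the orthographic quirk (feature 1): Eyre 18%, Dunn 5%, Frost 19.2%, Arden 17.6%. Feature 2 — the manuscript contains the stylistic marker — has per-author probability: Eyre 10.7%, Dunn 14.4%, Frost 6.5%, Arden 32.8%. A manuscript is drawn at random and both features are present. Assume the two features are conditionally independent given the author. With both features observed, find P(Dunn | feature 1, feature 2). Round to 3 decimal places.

0.056

By Bayes' rule, posterior ∝ prior × likelihood:
  Eyre: 0.154 × 0.18 × 0.107 = 0.00296604
  Dunn: 0.274 × 0.05 × 0.144 = 0.0019728
  Frost: 0.056 × 0.192 × 0.065 = 0.00069888
  Arden: 0.516 × 0.176 × 0.328 = 0.029787648
Total = 0.035425368.
P(Dunn | evidence) = 0.0019728 / 0.035425368 ≈ 0.056.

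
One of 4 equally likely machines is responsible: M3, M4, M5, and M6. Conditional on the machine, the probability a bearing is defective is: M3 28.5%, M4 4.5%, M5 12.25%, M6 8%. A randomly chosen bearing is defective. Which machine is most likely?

M3

Since the prior is uniform, the posterior is proportional to the likelihood:
  M3: 0.285
  M4: 0.045
  M5: 0.1225
  M6: 0.08
Normalizing constant = 0.5325.
Largest term belongs to M3, so M3 is most probable.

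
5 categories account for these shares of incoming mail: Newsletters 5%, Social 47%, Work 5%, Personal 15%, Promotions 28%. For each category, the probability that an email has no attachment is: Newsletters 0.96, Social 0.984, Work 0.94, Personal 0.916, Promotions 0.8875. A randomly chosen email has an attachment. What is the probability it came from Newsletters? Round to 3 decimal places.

Taking complements, P(attachment | each) = Newsletters 0.04, Social 0.016, Work 0.06, Personal 0.084, Promotions 0.1125.
Compute prior × likelihood for every hypothesis:
  Newsletters: 0.05 × 0.04 = 0.002
  Social: 0.47 × 0.016 = 0.00752
  Work: 0.05 × 0.06 = 0.003
  Personal: 0.15 × 0.084 = 0.0126
  Promotions: 0.28 × 0.1125 = 0.0315
Sum = 0.05662.
P(Newsletters | evidence) = 0.002 / 0.05662 ≈ 0.035.

0.035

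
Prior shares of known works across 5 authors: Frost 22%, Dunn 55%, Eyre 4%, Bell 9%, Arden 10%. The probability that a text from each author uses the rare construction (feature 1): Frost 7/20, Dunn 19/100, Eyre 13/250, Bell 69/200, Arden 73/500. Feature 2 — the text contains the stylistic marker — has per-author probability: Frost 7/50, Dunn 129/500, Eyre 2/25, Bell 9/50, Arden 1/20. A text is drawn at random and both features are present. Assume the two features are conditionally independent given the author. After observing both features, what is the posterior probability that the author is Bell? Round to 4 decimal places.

0.1264

Prior × likelihood for each hypothesis:
  Frost: 0.22 × 0.35 × 0.14 = 0.01078
  Dunn: 0.55 × 0.19 × 0.258 = 0.026961
  Eyre: 0.04 × 0.052 × 0.08 = 0.0001664
  Bell: 0.09 × 0.345 × 0.18 = 0.005589
  Arden: 0.1 × 0.146 × 0.05 = 0.00073
Normalizing constant = 0.0442264.
P(Bell | evidence) = 0.005589 / 0.0442264 ≈ 0.1264.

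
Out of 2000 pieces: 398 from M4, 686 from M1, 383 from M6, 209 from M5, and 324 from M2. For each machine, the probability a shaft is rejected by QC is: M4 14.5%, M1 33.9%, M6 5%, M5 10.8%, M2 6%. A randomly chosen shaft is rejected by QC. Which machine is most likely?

Unnormalized posteriors (prior × likelihood):
  M4: 0.199 × 0.145 = 0.028855
  M1: 0.343 × 0.339 = 0.116277
  M6: 0.1915 × 0.05 = 0.009575
  M5: 0.1045 × 0.108 = 0.011286
  M2: 0.162 × 0.06 = 0.00972
Total = 0.175713.
Largest term belongs to M1, so M1 is most probable.

M1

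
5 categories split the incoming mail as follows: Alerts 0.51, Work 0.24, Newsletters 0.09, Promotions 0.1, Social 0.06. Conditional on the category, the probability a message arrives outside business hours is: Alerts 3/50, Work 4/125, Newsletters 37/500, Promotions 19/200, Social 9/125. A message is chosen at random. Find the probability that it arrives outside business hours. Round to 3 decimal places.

0.059

Compute prior × likelihood for every hypothesis:
  Alerts: 0.51 × 0.06 = 0.0306
  Work: 0.24 × 0.032 = 0.00768
  Newsletters: 0.09 × 0.074 = 0.00666
  Promotions: 0.1 × 0.095 = 0.0095
  Social: 0.06 × 0.072 = 0.00432
P(off-hours) = 0.0306 + 0.00768 + 0.00666 + 0.0095 + 0.00432 = 0.05876 → 0.059.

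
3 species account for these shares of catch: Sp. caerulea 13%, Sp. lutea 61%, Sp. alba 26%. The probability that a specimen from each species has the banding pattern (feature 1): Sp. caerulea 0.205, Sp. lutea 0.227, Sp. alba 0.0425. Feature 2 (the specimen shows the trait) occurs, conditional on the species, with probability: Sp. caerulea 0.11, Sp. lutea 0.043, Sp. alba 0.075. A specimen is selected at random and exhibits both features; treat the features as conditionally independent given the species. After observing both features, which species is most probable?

Unnormalized posteriors (prior × likelihood):
  Sp. caerulea: 0.13 × 0.205 × 0.11 = 0.0029315
  Sp. lutea: 0.61 × 0.227 × 0.043 = 0.00595421
  Sp. alba: 0.26 × 0.0425 × 0.075 = 0.00082875
Total = 0.00971446.
Largest term belongs to Sp. lutea, so Sp. lutea is most probable.

Sp. lutea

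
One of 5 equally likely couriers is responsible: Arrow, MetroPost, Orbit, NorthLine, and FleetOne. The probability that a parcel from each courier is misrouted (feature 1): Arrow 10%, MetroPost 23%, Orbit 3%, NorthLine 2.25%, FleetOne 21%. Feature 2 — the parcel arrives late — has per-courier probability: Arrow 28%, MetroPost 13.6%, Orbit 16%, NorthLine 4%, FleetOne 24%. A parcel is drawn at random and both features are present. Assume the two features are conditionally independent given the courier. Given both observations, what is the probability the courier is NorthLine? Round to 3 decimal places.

With a uniform prior (1/5 each), posterior ∝ likelihood:
  Arrow: 0.1 × 0.28 = 0.028
  MetroPost: 0.23 × 0.136 = 0.03128
  Orbit: 0.03 × 0.16 = 0.0048
  NorthLine: 0.0225 × 0.04 = 0.0009
  FleetOne: 0.21 × 0.24 = 0.0504
Normalizing constant = 0.11538.
P(NorthLine | evidence) = 0.0009 / 0.11538 ≈ 0.008.

0.008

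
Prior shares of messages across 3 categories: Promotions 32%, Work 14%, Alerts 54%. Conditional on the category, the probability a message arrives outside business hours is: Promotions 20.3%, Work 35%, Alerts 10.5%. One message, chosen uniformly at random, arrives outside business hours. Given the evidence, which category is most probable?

Promotions

Unnormalized posteriors (prior × likelihood):
  Promotions: 0.32 × 0.203 = 0.06496
  Work: 0.14 × 0.35 = 0.049
  Alerts: 0.54 × 0.105 = 0.0567
Total = 0.17066.
Largest term belongs to Promotions, so Promotions is most probable.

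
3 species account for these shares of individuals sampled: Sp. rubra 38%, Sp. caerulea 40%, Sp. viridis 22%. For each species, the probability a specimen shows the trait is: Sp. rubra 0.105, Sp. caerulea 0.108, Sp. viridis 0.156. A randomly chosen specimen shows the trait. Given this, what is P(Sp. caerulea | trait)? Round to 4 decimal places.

By Bayes' rule, posterior ∝ prior × likelihood:
  Sp. rubra: 0.38 × 0.105 = 0.0399
  Sp. caerulea: 0.4 × 0.108 = 0.0432
  Sp. viridis: 0.22 × 0.156 = 0.03432
Normalizing constant = 0.11742.
P(Sp. caerulea | evidence) = 0.0432 / 0.11742 ≈ 0.3679.

0.3679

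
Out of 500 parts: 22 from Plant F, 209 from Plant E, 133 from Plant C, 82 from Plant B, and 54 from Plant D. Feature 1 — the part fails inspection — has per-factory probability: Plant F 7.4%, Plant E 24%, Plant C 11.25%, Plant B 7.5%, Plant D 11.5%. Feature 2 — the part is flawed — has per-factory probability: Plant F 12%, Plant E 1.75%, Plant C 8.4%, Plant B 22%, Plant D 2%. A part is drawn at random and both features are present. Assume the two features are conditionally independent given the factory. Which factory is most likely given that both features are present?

Plant B

By Bayes' rule, posterior ∝ prior × likelihood:
  Plant F: 0.044 × 0.074 × 0.12 = 0.00039072
  Plant E: 0.418 × 0.24 × 0.0175 = 0.0017556
  Plant C: 0.266 × 0.1125 × 0.084 = 0.0025137
  Plant B: 0.164 × 0.075 × 0.22 = 0.002706
  Plant D: 0.108 × 0.115 × 0.02 = 0.0002484
Sum = 0.00761442.
Largest term belongs to Plant B, so Plant B is most probable.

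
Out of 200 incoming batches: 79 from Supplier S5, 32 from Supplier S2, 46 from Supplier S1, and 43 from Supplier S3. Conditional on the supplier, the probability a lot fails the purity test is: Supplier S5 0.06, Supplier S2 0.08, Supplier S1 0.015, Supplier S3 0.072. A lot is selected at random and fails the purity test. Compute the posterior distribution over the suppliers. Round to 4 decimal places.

Compute prior × likelihood for every hypothesis:
  Supplier S5: 0.395 × 0.06 = 0.0237
  Supplier S2: 0.16 × 0.08 = 0.0128
  Supplier S1: 0.23 × 0.015 = 0.00345
  Supplier S3: 0.215 × 0.072 = 0.01548
Sum = 0.05543.
P(Supplier S5 | off-spec) = 0.0237/0.05543 ≈ 0.4276
P(Supplier S2 | off-spec) = 0.0128/0.05543 ≈ 0.2309
P(Supplier S1 | off-spec) = 0.00345/0.05543 ≈ 0.0622
P(Supplier S3 | off-spec) = 0.01548/0.05543 ≈ 0.2793

Supplier S5 0.4276, Supplier S2 0.2309, Supplier S1 0.0622, Supplier S3 0.2793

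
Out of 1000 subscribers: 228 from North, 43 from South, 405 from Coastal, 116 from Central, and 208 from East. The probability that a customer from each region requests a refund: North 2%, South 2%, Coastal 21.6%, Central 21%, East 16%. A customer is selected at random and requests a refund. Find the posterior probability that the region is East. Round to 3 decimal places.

By Bayes' rule, posterior ∝ prior × likelihood:
  North: 0.228 × 0.02 = 0.00456
  South: 0.043 × 0.02 = 0.00086
  Coastal: 0.405 × 0.216 = 0.08748
  Central: 0.116 × 0.21 = 0.02436
  East: 0.208 × 0.16 = 0.03328
Normalizing constant = 0.15054.
P(East | evidence) = 0.03328 / 0.15054 ≈ 0.221.

0.221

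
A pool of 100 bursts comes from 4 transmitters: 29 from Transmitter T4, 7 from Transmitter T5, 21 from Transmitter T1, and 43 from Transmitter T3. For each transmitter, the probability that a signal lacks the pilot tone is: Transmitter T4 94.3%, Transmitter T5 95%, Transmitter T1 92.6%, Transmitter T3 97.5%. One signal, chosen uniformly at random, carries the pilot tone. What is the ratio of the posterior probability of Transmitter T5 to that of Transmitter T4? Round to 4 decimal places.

Taking complements, P(pilot | each) = Transmitter T4 0.057, Transmitter T5 0.05, Transmitter T1 0.074, Transmitter T3 0.025.
By Bayes' rule, posterior ∝ prior × likelihood:
  Transmitter T4: 0.29 × 0.057 = 0.01653
  Transmitter T5: 0.07 × 0.05 = 0.0035
  Transmitter T1: 0.21 × 0.074 = 0.01554
  Transmitter T3: 0.43 × 0.025 = 0.01075
Total = 0.04632.
The ratio is 0.0035 / 0.01653 (the normalizer cancels) = 0.2117.

0.2117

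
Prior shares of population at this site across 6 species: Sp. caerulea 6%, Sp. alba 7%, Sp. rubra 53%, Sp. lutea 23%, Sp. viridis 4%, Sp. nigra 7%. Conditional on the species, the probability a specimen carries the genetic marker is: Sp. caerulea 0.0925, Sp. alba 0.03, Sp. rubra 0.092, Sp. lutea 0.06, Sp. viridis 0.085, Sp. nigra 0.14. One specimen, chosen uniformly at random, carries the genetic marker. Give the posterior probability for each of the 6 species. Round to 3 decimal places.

Sp. caerulea 0.067, Sp. alba 0.025, Sp. rubra 0.585, Sp. lutea 0.165, Sp. viridis 0.041, Sp. nigra 0.117

Prior × likelihood for each hypothesis:
  Sp. caerulea: 0.06 × 0.0925 = 0.00555
  Sp. alba: 0.07 × 0.03 = 0.0021
  Sp. rubra: 0.53 × 0.092 = 0.04876
  Sp. lutea: 0.23 × 0.06 = 0.0138
  Sp. viridis: 0.04 × 0.085 = 0.0034
  Sp. nigra: 0.07 × 0.14 = 0.0098
Sum = 0.08341.
P(Sp. caerulea | marker) = 0.00555/0.08341 ≈ 0.067
P(Sp. alba | marker) = 0.0021/0.08341 ≈ 0.025
P(Sp. rubra | marker) = 0.04876/0.08341 ≈ 0.585
P(Sp. lutea | marker) = 0.0138/0.08341 ≈ 0.165
P(Sp. viridis | marker) = 0.0034/0.08341 ≈ 0.041
P(Sp. nigra | marker) = 0.0098/0.08341 ≈ 0.117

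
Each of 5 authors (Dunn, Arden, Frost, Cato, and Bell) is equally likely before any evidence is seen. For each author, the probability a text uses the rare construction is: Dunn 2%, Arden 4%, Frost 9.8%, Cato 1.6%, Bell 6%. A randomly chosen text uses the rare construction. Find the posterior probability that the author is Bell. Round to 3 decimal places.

With a uniform prior (1/5 each), posterior ∝ likelihood:
  Dunn: 0.02
  Arden: 0.04
  Frost: 0.098
  Cato: 0.016
  Bell: 0.06
Total = 0.234.
P(Bell | evidence) = 0.06 / 0.234 ≈ 0.256.

0.256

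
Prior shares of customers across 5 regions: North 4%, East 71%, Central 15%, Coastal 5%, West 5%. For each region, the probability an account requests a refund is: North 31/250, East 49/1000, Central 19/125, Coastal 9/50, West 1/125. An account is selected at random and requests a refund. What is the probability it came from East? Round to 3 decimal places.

0.484

Compute prior × likelihood for every hypothesis:
  North: 0.04 × 0.124 = 0.00496
  East: 0.71 × 0.049 = 0.03479
  Central: 0.15 × 0.152 = 0.0228
  Coastal: 0.05 × 0.18 = 0.009
  West: 0.05 × 0.008 = 0.0004
Sum = 0.07195.
P(East | evidence) = 0.03479 / 0.07195 ≈ 0.484.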